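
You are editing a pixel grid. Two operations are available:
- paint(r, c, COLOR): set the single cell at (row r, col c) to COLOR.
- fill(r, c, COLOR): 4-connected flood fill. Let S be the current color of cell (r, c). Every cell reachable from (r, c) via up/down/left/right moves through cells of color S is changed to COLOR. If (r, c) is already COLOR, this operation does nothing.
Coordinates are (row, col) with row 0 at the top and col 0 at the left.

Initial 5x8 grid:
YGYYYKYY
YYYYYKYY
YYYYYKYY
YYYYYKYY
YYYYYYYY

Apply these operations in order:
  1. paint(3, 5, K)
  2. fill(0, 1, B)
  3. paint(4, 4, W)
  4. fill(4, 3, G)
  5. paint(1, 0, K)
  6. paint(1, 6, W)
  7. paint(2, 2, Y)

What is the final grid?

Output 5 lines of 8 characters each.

Answer: GBGGGKYY
KGGGGKWY
GGYGGKYY
GGGGGKYY
GGGGWYYY

Derivation:
After op 1 paint(3,5,K):
YGYYYKYY
YYYYYKYY
YYYYYKYY
YYYYYKYY
YYYYYYYY
After op 2 fill(0,1,B) [1 cells changed]:
YBYYYKYY
YYYYYKYY
YYYYYKYY
YYYYYKYY
YYYYYYYY
After op 3 paint(4,4,W):
YBYYYKYY
YYYYYKYY
YYYYYKYY
YYYYYKYY
YYYYWYYY
After op 4 fill(4,3,G) [23 cells changed]:
GBGGGKYY
GGGGGKYY
GGGGGKYY
GGGGGKYY
GGGGWYYY
After op 5 paint(1,0,K):
GBGGGKYY
KGGGGKYY
GGGGGKYY
GGGGGKYY
GGGGWYYY
After op 6 paint(1,6,W):
GBGGGKYY
KGGGGKWY
GGGGGKYY
GGGGGKYY
GGGGWYYY
After op 7 paint(2,2,Y):
GBGGGKYY
KGGGGKWY
GGYGGKYY
GGGGGKYY
GGGGWYYY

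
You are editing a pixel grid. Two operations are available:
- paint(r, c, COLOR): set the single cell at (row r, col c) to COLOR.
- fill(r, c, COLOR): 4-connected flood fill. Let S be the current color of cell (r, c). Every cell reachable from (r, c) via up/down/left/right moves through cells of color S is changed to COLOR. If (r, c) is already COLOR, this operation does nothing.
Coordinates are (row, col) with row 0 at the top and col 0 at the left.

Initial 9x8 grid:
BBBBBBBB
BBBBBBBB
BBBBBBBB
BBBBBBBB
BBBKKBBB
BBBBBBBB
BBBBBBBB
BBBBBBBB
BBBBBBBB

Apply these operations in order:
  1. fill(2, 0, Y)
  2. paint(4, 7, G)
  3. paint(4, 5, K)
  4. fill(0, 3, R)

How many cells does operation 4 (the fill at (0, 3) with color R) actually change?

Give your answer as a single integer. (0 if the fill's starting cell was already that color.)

After op 1 fill(2,0,Y) [70 cells changed]:
YYYYYYYY
YYYYYYYY
YYYYYYYY
YYYYYYYY
YYYKKYYY
YYYYYYYY
YYYYYYYY
YYYYYYYY
YYYYYYYY
After op 2 paint(4,7,G):
YYYYYYYY
YYYYYYYY
YYYYYYYY
YYYYYYYY
YYYKKYYG
YYYYYYYY
YYYYYYYY
YYYYYYYY
YYYYYYYY
After op 3 paint(4,5,K):
YYYYYYYY
YYYYYYYY
YYYYYYYY
YYYYYYYY
YYYKKKYG
YYYYYYYY
YYYYYYYY
YYYYYYYY
YYYYYYYY
After op 4 fill(0,3,R) [68 cells changed]:
RRRRRRRR
RRRRRRRR
RRRRRRRR
RRRRRRRR
RRRKKKRG
RRRRRRRR
RRRRRRRR
RRRRRRRR
RRRRRRRR

Answer: 68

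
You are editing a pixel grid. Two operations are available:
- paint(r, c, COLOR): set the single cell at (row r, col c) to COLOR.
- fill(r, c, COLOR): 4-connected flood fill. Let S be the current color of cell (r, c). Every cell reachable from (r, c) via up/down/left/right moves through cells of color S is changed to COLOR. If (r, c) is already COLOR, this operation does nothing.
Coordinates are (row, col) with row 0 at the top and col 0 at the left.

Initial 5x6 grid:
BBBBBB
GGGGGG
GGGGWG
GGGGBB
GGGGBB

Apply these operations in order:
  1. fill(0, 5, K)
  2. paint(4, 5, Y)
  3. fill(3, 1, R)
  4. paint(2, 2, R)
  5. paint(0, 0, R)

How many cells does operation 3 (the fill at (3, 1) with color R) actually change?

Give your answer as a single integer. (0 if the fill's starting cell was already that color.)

After op 1 fill(0,5,K) [6 cells changed]:
KKKKKK
GGGGGG
GGGGWG
GGGGBB
GGGGBB
After op 2 paint(4,5,Y):
KKKKKK
GGGGGG
GGGGWG
GGGGBB
GGGGBY
After op 3 fill(3,1,R) [19 cells changed]:
KKKKKK
RRRRRR
RRRRWR
RRRRBB
RRRRBY

Answer: 19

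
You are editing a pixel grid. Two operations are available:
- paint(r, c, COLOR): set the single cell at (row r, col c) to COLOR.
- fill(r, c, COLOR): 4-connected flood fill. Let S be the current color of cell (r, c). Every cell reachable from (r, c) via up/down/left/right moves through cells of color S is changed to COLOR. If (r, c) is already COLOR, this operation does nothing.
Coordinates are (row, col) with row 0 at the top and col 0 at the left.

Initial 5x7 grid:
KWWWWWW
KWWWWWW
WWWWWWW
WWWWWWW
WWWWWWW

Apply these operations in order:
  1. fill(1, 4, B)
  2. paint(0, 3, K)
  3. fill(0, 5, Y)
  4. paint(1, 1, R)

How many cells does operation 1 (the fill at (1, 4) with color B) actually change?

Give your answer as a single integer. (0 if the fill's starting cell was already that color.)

Answer: 33

Derivation:
After op 1 fill(1,4,B) [33 cells changed]:
KBBBBBB
KBBBBBB
BBBBBBB
BBBBBBB
BBBBBBB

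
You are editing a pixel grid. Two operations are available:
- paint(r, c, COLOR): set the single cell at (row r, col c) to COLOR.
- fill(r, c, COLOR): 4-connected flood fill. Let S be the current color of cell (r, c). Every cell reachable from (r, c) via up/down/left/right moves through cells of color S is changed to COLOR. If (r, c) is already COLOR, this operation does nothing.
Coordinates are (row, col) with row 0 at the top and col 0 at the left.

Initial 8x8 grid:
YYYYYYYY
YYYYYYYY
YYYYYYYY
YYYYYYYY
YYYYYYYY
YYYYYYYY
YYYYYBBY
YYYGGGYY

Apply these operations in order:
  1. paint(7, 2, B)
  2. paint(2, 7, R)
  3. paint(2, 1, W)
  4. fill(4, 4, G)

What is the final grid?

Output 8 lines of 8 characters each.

After op 1 paint(7,2,B):
YYYYYYYY
YYYYYYYY
YYYYYYYY
YYYYYYYY
YYYYYYYY
YYYYYYYY
YYYYYBBY
YYBGGGYY
After op 2 paint(2,7,R):
YYYYYYYY
YYYYYYYY
YYYYYYYR
YYYYYYYY
YYYYYYYY
YYYYYYYY
YYYYYBBY
YYBGGGYY
After op 3 paint(2,1,W):
YYYYYYYY
YYYYYYYY
YWYYYYYR
YYYYYYYY
YYYYYYYY
YYYYYYYY
YYYYYBBY
YYBGGGYY
After op 4 fill(4,4,G) [56 cells changed]:
GGGGGGGG
GGGGGGGG
GWGGGGGR
GGGGGGGG
GGGGGGGG
GGGGGGGG
GGGGGBBG
GGBGGGGG

Answer: GGGGGGGG
GGGGGGGG
GWGGGGGR
GGGGGGGG
GGGGGGGG
GGGGGGGG
GGGGGBBG
GGBGGGGG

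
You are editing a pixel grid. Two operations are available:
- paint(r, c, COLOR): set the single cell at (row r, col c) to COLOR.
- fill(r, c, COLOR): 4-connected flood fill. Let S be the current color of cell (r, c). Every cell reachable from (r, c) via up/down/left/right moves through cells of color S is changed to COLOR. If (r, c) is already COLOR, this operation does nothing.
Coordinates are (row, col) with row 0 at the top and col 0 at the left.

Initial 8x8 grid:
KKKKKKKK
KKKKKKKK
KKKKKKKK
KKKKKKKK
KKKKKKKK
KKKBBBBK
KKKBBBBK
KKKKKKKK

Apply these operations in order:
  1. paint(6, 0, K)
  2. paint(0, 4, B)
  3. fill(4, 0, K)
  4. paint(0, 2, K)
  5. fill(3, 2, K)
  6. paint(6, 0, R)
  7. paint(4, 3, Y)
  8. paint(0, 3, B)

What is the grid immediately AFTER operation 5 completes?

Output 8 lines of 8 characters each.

Answer: KKKKBKKK
KKKKKKKK
KKKKKKKK
KKKKKKKK
KKKKKKKK
KKKBBBBK
KKKBBBBK
KKKKKKKK

Derivation:
After op 1 paint(6,0,K):
KKKKKKKK
KKKKKKKK
KKKKKKKK
KKKKKKKK
KKKKKKKK
KKKBBBBK
KKKBBBBK
KKKKKKKK
After op 2 paint(0,4,B):
KKKKBKKK
KKKKKKKK
KKKKKKKK
KKKKKKKK
KKKKKKKK
KKKBBBBK
KKKBBBBK
KKKKKKKK
After op 3 fill(4,0,K) [0 cells changed]:
KKKKBKKK
KKKKKKKK
KKKKKKKK
KKKKKKKK
KKKKKKKK
KKKBBBBK
KKKBBBBK
KKKKKKKK
After op 4 paint(0,2,K):
KKKKBKKK
KKKKKKKK
KKKKKKKK
KKKKKKKK
KKKKKKKK
KKKBBBBK
KKKBBBBK
KKKKKKKK
After op 5 fill(3,2,K) [0 cells changed]:
KKKKBKKK
KKKKKKKK
KKKKKKKK
KKKKKKKK
KKKKKKKK
KKKBBBBK
KKKBBBBK
KKKKKKKK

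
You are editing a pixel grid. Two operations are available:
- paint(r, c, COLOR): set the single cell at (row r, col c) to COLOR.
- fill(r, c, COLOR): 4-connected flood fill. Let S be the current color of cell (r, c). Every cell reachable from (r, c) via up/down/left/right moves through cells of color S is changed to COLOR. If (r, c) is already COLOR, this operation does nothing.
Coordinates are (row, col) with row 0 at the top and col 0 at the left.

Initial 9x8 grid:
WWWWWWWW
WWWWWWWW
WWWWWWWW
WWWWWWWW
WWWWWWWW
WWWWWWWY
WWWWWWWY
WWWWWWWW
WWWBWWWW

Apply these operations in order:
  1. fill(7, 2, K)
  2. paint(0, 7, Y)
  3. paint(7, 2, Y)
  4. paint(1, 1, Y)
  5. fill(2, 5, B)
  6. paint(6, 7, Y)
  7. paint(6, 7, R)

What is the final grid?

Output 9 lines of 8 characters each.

After op 1 fill(7,2,K) [69 cells changed]:
KKKKKKKK
KKKKKKKK
KKKKKKKK
KKKKKKKK
KKKKKKKK
KKKKKKKY
KKKKKKKY
KKKKKKKK
KKKBKKKK
After op 2 paint(0,7,Y):
KKKKKKKY
KKKKKKKK
KKKKKKKK
KKKKKKKK
KKKKKKKK
KKKKKKKY
KKKKKKKY
KKKKKKKK
KKKBKKKK
After op 3 paint(7,2,Y):
KKKKKKKY
KKKKKKKK
KKKKKKKK
KKKKKKKK
KKKKKKKK
KKKKKKKY
KKKKKKKY
KKYKKKKK
KKKBKKKK
After op 4 paint(1,1,Y):
KKKKKKKY
KYKKKKKK
KKKKKKKK
KKKKKKKK
KKKKKKKK
KKKKKKKY
KKKKKKKY
KKYKKKKK
KKKBKKKK
After op 5 fill(2,5,B) [66 cells changed]:
BBBBBBBY
BYBBBBBB
BBBBBBBB
BBBBBBBB
BBBBBBBB
BBBBBBBY
BBBBBBBY
BBYBBBBB
BBBBBBBB
After op 6 paint(6,7,Y):
BBBBBBBY
BYBBBBBB
BBBBBBBB
BBBBBBBB
BBBBBBBB
BBBBBBBY
BBBBBBBY
BBYBBBBB
BBBBBBBB
After op 7 paint(6,7,R):
BBBBBBBY
BYBBBBBB
BBBBBBBB
BBBBBBBB
BBBBBBBB
BBBBBBBY
BBBBBBBR
BBYBBBBB
BBBBBBBB

Answer: BBBBBBBY
BYBBBBBB
BBBBBBBB
BBBBBBBB
BBBBBBBB
BBBBBBBY
BBBBBBBR
BBYBBBBB
BBBBBBBB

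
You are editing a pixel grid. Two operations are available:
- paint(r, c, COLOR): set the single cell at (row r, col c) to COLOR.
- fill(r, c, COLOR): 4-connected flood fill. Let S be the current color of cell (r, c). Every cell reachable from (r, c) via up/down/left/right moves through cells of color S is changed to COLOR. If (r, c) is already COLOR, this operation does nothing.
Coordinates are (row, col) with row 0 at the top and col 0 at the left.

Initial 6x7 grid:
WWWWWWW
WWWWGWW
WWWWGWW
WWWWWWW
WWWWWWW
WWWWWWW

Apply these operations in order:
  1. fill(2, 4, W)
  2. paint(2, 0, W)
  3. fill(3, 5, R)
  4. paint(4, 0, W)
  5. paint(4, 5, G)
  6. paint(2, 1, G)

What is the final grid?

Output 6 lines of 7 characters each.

After op 1 fill(2,4,W) [2 cells changed]:
WWWWWWW
WWWWWWW
WWWWWWW
WWWWWWW
WWWWWWW
WWWWWWW
After op 2 paint(2,0,W):
WWWWWWW
WWWWWWW
WWWWWWW
WWWWWWW
WWWWWWW
WWWWWWW
After op 3 fill(3,5,R) [42 cells changed]:
RRRRRRR
RRRRRRR
RRRRRRR
RRRRRRR
RRRRRRR
RRRRRRR
After op 4 paint(4,0,W):
RRRRRRR
RRRRRRR
RRRRRRR
RRRRRRR
WRRRRRR
RRRRRRR
After op 5 paint(4,5,G):
RRRRRRR
RRRRRRR
RRRRRRR
RRRRRRR
WRRRRGR
RRRRRRR
After op 6 paint(2,1,G):
RRRRRRR
RRRRRRR
RGRRRRR
RRRRRRR
WRRRRGR
RRRRRRR

Answer: RRRRRRR
RRRRRRR
RGRRRRR
RRRRRRR
WRRRRGR
RRRRRRR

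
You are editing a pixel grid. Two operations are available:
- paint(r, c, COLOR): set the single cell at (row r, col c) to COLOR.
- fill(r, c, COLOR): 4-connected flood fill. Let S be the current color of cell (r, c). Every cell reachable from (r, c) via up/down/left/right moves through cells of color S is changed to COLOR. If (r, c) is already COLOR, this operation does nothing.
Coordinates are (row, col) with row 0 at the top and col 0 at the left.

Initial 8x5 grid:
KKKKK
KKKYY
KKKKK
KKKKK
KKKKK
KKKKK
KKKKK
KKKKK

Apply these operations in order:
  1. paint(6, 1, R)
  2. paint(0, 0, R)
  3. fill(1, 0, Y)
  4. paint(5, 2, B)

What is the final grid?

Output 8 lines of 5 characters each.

After op 1 paint(6,1,R):
KKKKK
KKKYY
KKKKK
KKKKK
KKKKK
KKKKK
KRKKK
KKKKK
After op 2 paint(0,0,R):
RKKKK
KKKYY
KKKKK
KKKKK
KKKKK
KKKKK
KRKKK
KKKKK
After op 3 fill(1,0,Y) [36 cells changed]:
RYYYY
YYYYY
YYYYY
YYYYY
YYYYY
YYYYY
YRYYY
YYYYY
After op 4 paint(5,2,B):
RYYYY
YYYYY
YYYYY
YYYYY
YYYYY
YYBYY
YRYYY
YYYYY

Answer: RYYYY
YYYYY
YYYYY
YYYYY
YYYYY
YYBYY
YRYYY
YYYYY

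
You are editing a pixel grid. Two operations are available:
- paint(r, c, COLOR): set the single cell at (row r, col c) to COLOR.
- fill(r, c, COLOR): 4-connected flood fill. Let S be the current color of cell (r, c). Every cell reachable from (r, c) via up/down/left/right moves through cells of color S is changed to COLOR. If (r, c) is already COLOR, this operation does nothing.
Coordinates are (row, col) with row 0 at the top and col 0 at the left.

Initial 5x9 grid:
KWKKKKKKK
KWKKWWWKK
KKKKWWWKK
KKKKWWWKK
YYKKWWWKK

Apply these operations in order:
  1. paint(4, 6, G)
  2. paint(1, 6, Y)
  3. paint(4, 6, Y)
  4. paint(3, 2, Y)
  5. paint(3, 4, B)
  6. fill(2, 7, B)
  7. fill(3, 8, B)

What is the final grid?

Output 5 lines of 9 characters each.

After op 1 paint(4,6,G):
KWKKKKKKK
KWKKWWWKK
KKKKWWWKK
KKKKWWWKK
YYKKWWGKK
After op 2 paint(1,6,Y):
KWKKKKKKK
KWKKWWYKK
KKKKWWWKK
KKKKWWWKK
YYKKWWGKK
After op 3 paint(4,6,Y):
KWKKKKKKK
KWKKWWYKK
KKKKWWWKK
KKKKWWWKK
YYKKWWYKK
After op 4 paint(3,2,Y):
KWKKKKKKK
KWKKWWYKK
KKKKWWWKK
KKYKWWWKK
YYKKWWYKK
After op 5 paint(3,4,B):
KWKKKKKKK
KWKKWWYKK
KKKKWWWKK
KKYKBWWKK
YYKKWWYKK
After op 6 fill(2,7,B) [28 cells changed]:
BWBBBBBBB
BWBBWWYBB
BBBBWWWBB
BBYBBWWBB
YYBBWWYBB
After op 7 fill(3,8,B) [0 cells changed]:
BWBBBBBBB
BWBBWWYBB
BBBBWWWBB
BBYBBWWBB
YYBBWWYBB

Answer: BWBBBBBBB
BWBBWWYBB
BBBBWWWBB
BBYBBWWBB
YYBBWWYBB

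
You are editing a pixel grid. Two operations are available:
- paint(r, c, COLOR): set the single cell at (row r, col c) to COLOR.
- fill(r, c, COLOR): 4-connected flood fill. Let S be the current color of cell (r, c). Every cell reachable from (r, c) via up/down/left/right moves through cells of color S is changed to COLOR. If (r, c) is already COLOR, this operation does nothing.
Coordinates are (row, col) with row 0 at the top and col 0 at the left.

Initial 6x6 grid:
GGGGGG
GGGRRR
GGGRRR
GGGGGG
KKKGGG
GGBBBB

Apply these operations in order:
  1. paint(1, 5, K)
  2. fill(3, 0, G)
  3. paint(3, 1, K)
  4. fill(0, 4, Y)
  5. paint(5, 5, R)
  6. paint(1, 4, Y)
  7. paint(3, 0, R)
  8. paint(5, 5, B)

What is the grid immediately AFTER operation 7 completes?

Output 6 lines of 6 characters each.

Answer: YYYYYY
YYYRYK
YYYRRR
RKYYYY
KKKYYY
GGBBBR

Derivation:
After op 1 paint(1,5,K):
GGGGGG
GGGRRK
GGGRRR
GGGGGG
KKKGGG
GGBBBB
After op 2 fill(3,0,G) [0 cells changed]:
GGGGGG
GGGRRK
GGGRRR
GGGGGG
KKKGGG
GGBBBB
After op 3 paint(3,1,K):
GGGGGG
GGGRRK
GGGRRR
GKGGGG
KKKGGG
GGBBBB
After op 4 fill(0,4,Y) [20 cells changed]:
YYYYYY
YYYRRK
YYYRRR
YKYYYY
KKKYYY
GGBBBB
After op 5 paint(5,5,R):
YYYYYY
YYYRRK
YYYRRR
YKYYYY
KKKYYY
GGBBBR
After op 6 paint(1,4,Y):
YYYYYY
YYYRYK
YYYRRR
YKYYYY
KKKYYY
GGBBBR
After op 7 paint(3,0,R):
YYYYYY
YYYRYK
YYYRRR
RKYYYY
KKKYYY
GGBBBR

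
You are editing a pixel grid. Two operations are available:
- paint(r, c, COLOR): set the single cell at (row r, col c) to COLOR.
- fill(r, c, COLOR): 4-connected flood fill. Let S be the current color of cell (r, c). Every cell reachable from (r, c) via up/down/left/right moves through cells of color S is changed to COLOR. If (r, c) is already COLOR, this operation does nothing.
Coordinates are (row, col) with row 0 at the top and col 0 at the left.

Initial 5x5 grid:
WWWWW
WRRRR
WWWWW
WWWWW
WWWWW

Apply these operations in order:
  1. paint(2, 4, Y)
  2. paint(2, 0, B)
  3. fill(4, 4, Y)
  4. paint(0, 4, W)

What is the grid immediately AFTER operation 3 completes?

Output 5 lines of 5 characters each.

Answer: WWWWW
WRRRR
BYYYY
YYYYY
YYYYY

Derivation:
After op 1 paint(2,4,Y):
WWWWW
WRRRR
WWWWY
WWWWW
WWWWW
After op 2 paint(2,0,B):
WWWWW
WRRRR
BWWWY
WWWWW
WWWWW
After op 3 fill(4,4,Y) [13 cells changed]:
WWWWW
WRRRR
BYYYY
YYYYY
YYYYY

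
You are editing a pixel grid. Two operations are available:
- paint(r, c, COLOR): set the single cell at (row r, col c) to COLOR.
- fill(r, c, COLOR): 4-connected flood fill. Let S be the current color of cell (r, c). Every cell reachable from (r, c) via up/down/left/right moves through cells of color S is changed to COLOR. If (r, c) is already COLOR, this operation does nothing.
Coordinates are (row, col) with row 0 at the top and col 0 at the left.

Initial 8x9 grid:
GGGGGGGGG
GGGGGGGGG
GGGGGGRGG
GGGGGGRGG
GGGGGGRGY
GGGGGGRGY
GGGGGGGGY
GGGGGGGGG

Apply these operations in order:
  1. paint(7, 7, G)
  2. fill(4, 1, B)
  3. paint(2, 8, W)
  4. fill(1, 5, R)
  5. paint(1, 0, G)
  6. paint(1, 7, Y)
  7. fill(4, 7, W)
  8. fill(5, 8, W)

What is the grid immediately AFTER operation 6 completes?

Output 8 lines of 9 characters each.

Answer: RRRRRRRRR
GRRRRRRYR
RRRRRRRRW
RRRRRRRRR
RRRRRRRRY
RRRRRRRRY
RRRRRRRRY
RRRRRRRRR

Derivation:
After op 1 paint(7,7,G):
GGGGGGGGG
GGGGGGGGG
GGGGGGRGG
GGGGGGRGG
GGGGGGRGY
GGGGGGRGY
GGGGGGGGY
GGGGGGGGG
After op 2 fill(4,1,B) [65 cells changed]:
BBBBBBBBB
BBBBBBBBB
BBBBBBRBB
BBBBBBRBB
BBBBBBRBY
BBBBBBRBY
BBBBBBBBY
BBBBBBBBB
After op 3 paint(2,8,W):
BBBBBBBBB
BBBBBBBBB
BBBBBBRBW
BBBBBBRBB
BBBBBBRBY
BBBBBBRBY
BBBBBBBBY
BBBBBBBBB
After op 4 fill(1,5,R) [64 cells changed]:
RRRRRRRRR
RRRRRRRRR
RRRRRRRRW
RRRRRRRRR
RRRRRRRRY
RRRRRRRRY
RRRRRRRRY
RRRRRRRRR
After op 5 paint(1,0,G):
RRRRRRRRR
GRRRRRRRR
RRRRRRRRW
RRRRRRRRR
RRRRRRRRY
RRRRRRRRY
RRRRRRRRY
RRRRRRRRR
After op 6 paint(1,7,Y):
RRRRRRRRR
GRRRRRRYR
RRRRRRRRW
RRRRRRRRR
RRRRRRRRY
RRRRRRRRY
RRRRRRRRY
RRRRRRRRR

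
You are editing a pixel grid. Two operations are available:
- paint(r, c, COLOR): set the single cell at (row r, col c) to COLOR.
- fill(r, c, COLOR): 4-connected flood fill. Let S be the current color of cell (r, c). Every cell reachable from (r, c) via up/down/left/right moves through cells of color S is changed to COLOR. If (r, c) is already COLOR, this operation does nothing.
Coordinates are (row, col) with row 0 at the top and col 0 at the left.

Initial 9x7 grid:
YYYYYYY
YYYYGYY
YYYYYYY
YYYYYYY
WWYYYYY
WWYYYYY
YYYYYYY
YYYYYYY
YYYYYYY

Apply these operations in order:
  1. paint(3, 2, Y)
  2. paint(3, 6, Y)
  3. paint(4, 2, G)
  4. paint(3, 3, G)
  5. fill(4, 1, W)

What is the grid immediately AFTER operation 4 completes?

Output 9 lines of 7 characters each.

After op 1 paint(3,2,Y):
YYYYYYY
YYYYGYY
YYYYYYY
YYYYYYY
WWYYYYY
WWYYYYY
YYYYYYY
YYYYYYY
YYYYYYY
After op 2 paint(3,6,Y):
YYYYYYY
YYYYGYY
YYYYYYY
YYYYYYY
WWYYYYY
WWYYYYY
YYYYYYY
YYYYYYY
YYYYYYY
After op 3 paint(4,2,G):
YYYYYYY
YYYYGYY
YYYYYYY
YYYYYYY
WWGYYYY
WWYYYYY
YYYYYYY
YYYYYYY
YYYYYYY
After op 4 paint(3,3,G):
YYYYYYY
YYYYGYY
YYYYYYY
YYYGYYY
WWGYYYY
WWYYYYY
YYYYYYY
YYYYYYY
YYYYYYY

Answer: YYYYYYY
YYYYGYY
YYYYYYY
YYYGYYY
WWGYYYY
WWYYYYY
YYYYYYY
YYYYYYY
YYYYYYY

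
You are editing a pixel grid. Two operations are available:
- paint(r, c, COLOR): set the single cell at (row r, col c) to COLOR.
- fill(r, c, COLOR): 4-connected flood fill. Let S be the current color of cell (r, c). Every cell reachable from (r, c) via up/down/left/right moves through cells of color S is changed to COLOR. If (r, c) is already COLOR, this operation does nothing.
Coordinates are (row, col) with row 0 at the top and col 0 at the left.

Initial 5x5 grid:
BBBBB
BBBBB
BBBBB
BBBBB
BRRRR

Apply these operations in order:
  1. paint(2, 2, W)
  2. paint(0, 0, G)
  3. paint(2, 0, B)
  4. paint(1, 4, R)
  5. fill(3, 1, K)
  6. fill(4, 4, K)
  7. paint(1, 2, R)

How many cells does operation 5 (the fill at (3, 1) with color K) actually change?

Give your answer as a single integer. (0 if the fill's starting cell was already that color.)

Answer: 18

Derivation:
After op 1 paint(2,2,W):
BBBBB
BBBBB
BBWBB
BBBBB
BRRRR
After op 2 paint(0,0,G):
GBBBB
BBBBB
BBWBB
BBBBB
BRRRR
After op 3 paint(2,0,B):
GBBBB
BBBBB
BBWBB
BBBBB
BRRRR
After op 4 paint(1,4,R):
GBBBB
BBBBR
BBWBB
BBBBB
BRRRR
After op 5 fill(3,1,K) [18 cells changed]:
GKKKK
KKKKR
KKWKK
KKKKK
KRRRR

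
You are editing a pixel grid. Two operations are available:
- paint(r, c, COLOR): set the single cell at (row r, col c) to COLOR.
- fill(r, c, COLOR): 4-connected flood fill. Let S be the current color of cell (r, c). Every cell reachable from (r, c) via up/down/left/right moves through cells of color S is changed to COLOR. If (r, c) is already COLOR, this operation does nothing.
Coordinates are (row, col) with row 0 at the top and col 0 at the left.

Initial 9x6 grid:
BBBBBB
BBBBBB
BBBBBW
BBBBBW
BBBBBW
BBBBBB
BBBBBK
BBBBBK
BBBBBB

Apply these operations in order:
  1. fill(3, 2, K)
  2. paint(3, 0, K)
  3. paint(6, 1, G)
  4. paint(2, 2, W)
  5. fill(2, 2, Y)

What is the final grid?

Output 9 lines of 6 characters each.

Answer: KKKKKK
KKKKKK
KKYKKW
KKKKKW
KKKKKW
KKKKKK
KGKKKK
KKKKKK
KKKKKK

Derivation:
After op 1 fill(3,2,K) [49 cells changed]:
KKKKKK
KKKKKK
KKKKKW
KKKKKW
KKKKKW
KKKKKK
KKKKKK
KKKKKK
KKKKKK
After op 2 paint(3,0,K):
KKKKKK
KKKKKK
KKKKKW
KKKKKW
KKKKKW
KKKKKK
KKKKKK
KKKKKK
KKKKKK
After op 3 paint(6,1,G):
KKKKKK
KKKKKK
KKKKKW
KKKKKW
KKKKKW
KKKKKK
KGKKKK
KKKKKK
KKKKKK
After op 4 paint(2,2,W):
KKKKKK
KKKKKK
KKWKKW
KKKKKW
KKKKKW
KKKKKK
KGKKKK
KKKKKK
KKKKKK
After op 5 fill(2,2,Y) [1 cells changed]:
KKKKKK
KKKKKK
KKYKKW
KKKKKW
KKKKKW
KKKKKK
KGKKKK
KKKKKK
KKKKKK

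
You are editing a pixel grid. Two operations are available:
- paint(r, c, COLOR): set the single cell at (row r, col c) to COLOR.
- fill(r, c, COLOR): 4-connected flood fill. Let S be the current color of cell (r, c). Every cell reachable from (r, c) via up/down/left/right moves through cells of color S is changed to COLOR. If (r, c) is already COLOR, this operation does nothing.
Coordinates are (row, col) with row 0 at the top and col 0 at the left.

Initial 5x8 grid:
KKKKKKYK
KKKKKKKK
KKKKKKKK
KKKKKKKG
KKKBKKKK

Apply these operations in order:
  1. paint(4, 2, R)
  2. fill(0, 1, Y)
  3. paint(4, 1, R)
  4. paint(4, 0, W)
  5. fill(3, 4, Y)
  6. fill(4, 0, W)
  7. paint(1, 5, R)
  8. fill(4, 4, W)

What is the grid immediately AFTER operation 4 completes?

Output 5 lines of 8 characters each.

Answer: YYYYYYYY
YYYYYYYY
YYYYYYYY
YYYYYYYG
WRRBYYYY

Derivation:
After op 1 paint(4,2,R):
KKKKKKYK
KKKKKKKK
KKKKKKKK
KKKKKKKG
KKRBKKKK
After op 2 fill(0,1,Y) [36 cells changed]:
YYYYYYYY
YYYYYYYY
YYYYYYYY
YYYYYYYG
YYRBYYYY
After op 3 paint(4,1,R):
YYYYYYYY
YYYYYYYY
YYYYYYYY
YYYYYYYG
YRRBYYYY
After op 4 paint(4,0,W):
YYYYYYYY
YYYYYYYY
YYYYYYYY
YYYYYYYG
WRRBYYYY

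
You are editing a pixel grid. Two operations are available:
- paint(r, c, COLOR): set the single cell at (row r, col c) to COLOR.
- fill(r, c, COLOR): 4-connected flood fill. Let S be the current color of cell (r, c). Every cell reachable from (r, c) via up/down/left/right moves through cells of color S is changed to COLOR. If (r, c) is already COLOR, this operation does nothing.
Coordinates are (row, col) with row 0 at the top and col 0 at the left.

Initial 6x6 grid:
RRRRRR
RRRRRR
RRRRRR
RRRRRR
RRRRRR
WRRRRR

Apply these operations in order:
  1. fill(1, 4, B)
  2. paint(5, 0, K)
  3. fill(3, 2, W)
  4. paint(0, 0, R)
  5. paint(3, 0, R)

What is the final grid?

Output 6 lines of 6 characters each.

Answer: RWWWWW
WWWWWW
WWWWWW
RWWWWW
WWWWWW
KWWWWW

Derivation:
After op 1 fill(1,4,B) [35 cells changed]:
BBBBBB
BBBBBB
BBBBBB
BBBBBB
BBBBBB
WBBBBB
After op 2 paint(5,0,K):
BBBBBB
BBBBBB
BBBBBB
BBBBBB
BBBBBB
KBBBBB
After op 3 fill(3,2,W) [35 cells changed]:
WWWWWW
WWWWWW
WWWWWW
WWWWWW
WWWWWW
KWWWWW
After op 4 paint(0,0,R):
RWWWWW
WWWWWW
WWWWWW
WWWWWW
WWWWWW
KWWWWW
After op 5 paint(3,0,R):
RWWWWW
WWWWWW
WWWWWW
RWWWWW
WWWWWW
KWWWWW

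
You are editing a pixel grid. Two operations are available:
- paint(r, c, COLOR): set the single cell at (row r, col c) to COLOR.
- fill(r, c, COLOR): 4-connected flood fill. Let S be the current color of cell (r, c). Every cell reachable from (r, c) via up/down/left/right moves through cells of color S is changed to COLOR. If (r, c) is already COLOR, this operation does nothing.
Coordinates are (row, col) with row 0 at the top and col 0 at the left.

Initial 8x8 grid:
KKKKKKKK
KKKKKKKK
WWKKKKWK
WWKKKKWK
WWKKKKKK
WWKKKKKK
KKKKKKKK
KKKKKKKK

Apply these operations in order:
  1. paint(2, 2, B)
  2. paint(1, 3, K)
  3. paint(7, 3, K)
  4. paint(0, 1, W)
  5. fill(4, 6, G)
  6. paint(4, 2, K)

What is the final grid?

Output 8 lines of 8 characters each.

After op 1 paint(2,2,B):
KKKKKKKK
KKKKKKKK
WWBKKKWK
WWKKKKWK
WWKKKKKK
WWKKKKKK
KKKKKKKK
KKKKKKKK
After op 2 paint(1,3,K):
KKKKKKKK
KKKKKKKK
WWBKKKWK
WWKKKKWK
WWKKKKKK
WWKKKKKK
KKKKKKKK
KKKKKKKK
After op 3 paint(7,3,K):
KKKKKKKK
KKKKKKKK
WWBKKKWK
WWKKKKWK
WWKKKKKK
WWKKKKKK
KKKKKKKK
KKKKKKKK
After op 4 paint(0,1,W):
KWKKKKKK
KKKKKKKK
WWBKKKWK
WWKKKKWK
WWKKKKKK
WWKKKKKK
KKKKKKKK
KKKKKKKK
After op 5 fill(4,6,G) [52 cells changed]:
GWGGGGGG
GGGGGGGG
WWBGGGWG
WWGGGGWG
WWGGGGGG
WWGGGGGG
GGGGGGGG
GGGGGGGG
After op 6 paint(4,2,K):
GWGGGGGG
GGGGGGGG
WWBGGGWG
WWGGGGWG
WWKGGGGG
WWGGGGGG
GGGGGGGG
GGGGGGGG

Answer: GWGGGGGG
GGGGGGGG
WWBGGGWG
WWGGGGWG
WWKGGGGG
WWGGGGGG
GGGGGGGG
GGGGGGGG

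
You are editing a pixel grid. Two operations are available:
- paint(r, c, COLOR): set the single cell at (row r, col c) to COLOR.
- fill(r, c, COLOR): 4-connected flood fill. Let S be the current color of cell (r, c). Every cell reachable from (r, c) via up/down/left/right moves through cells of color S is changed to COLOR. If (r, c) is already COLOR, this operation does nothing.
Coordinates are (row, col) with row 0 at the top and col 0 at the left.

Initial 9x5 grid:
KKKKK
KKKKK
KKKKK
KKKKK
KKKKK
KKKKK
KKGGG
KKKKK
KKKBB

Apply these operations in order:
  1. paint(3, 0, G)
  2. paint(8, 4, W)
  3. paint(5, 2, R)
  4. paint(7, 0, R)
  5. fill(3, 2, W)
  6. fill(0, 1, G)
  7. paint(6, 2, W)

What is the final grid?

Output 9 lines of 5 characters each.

After op 1 paint(3,0,G):
KKKKK
KKKKK
KKKKK
GKKKK
KKKKK
KKKKK
KKGGG
KKKKK
KKKBB
After op 2 paint(8,4,W):
KKKKK
KKKKK
KKKKK
GKKKK
KKKKK
KKKKK
KKGGG
KKKKK
KKKBW
After op 3 paint(5,2,R):
KKKKK
KKKKK
KKKKK
GKKKK
KKKKK
KKRKK
KKGGG
KKKKK
KKKBW
After op 4 paint(7,0,R):
KKKKK
KKKKK
KKKKK
GKKKK
KKKKK
KKRKK
KKGGG
RKKKK
KKKBW
After op 5 fill(3,2,W) [37 cells changed]:
WWWWW
WWWWW
WWWWW
GWWWW
WWWWW
WWRWW
WWGGG
RWWWW
WWWBW
After op 6 fill(0,1,G) [38 cells changed]:
GGGGG
GGGGG
GGGGG
GGGGG
GGGGG
GGRGG
GGGGG
RGGGG
GGGBG
After op 7 paint(6,2,W):
GGGGG
GGGGG
GGGGG
GGGGG
GGGGG
GGRGG
GGWGG
RGGGG
GGGBG

Answer: GGGGG
GGGGG
GGGGG
GGGGG
GGGGG
GGRGG
GGWGG
RGGGG
GGGBG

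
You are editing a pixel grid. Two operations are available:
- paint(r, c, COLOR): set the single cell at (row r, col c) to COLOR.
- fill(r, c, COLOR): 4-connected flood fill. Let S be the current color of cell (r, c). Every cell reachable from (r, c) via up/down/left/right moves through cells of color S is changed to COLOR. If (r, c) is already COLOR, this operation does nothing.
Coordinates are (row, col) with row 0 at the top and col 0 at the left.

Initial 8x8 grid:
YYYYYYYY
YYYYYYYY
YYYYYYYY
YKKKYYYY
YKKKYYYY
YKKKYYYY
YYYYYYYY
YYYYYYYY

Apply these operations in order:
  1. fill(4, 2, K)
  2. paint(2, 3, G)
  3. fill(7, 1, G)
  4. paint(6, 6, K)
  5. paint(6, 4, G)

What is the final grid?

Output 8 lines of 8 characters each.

Answer: GGGGGGGG
GGGGGGGG
GGGGGGGG
GKKKGGGG
GKKKGGGG
GKKKGGGG
GGGGGGKG
GGGGGGGG

Derivation:
After op 1 fill(4,2,K) [0 cells changed]:
YYYYYYYY
YYYYYYYY
YYYYYYYY
YKKKYYYY
YKKKYYYY
YKKKYYYY
YYYYYYYY
YYYYYYYY
After op 2 paint(2,3,G):
YYYYYYYY
YYYYYYYY
YYYGYYYY
YKKKYYYY
YKKKYYYY
YKKKYYYY
YYYYYYYY
YYYYYYYY
After op 3 fill(7,1,G) [54 cells changed]:
GGGGGGGG
GGGGGGGG
GGGGGGGG
GKKKGGGG
GKKKGGGG
GKKKGGGG
GGGGGGGG
GGGGGGGG
After op 4 paint(6,6,K):
GGGGGGGG
GGGGGGGG
GGGGGGGG
GKKKGGGG
GKKKGGGG
GKKKGGGG
GGGGGGKG
GGGGGGGG
After op 5 paint(6,4,G):
GGGGGGGG
GGGGGGGG
GGGGGGGG
GKKKGGGG
GKKKGGGG
GKKKGGGG
GGGGGGKG
GGGGGGGG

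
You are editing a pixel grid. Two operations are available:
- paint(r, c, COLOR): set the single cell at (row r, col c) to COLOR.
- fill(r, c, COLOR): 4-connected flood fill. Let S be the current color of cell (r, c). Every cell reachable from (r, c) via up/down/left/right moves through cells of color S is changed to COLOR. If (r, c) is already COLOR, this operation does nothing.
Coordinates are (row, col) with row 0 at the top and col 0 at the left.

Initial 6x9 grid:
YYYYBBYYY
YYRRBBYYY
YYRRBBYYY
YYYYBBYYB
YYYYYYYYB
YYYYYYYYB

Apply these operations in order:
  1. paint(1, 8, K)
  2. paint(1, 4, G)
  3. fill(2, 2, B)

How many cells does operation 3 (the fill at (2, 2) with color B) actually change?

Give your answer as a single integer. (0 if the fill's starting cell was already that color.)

After op 1 paint(1,8,K):
YYYYBBYYY
YYRRBBYYK
YYRRBBYYY
YYYYBBYYB
YYYYYYYYB
YYYYYYYYB
After op 2 paint(1,4,G):
YYYYBBYYY
YYRRGBYYK
YYRRBBYYY
YYYYBBYYB
YYYYYYYYB
YYYYYYYYB
After op 3 fill(2,2,B) [4 cells changed]:
YYYYBBYYY
YYBBGBYYK
YYBBBBYYY
YYYYBBYYB
YYYYYYYYB
YYYYYYYYB

Answer: 4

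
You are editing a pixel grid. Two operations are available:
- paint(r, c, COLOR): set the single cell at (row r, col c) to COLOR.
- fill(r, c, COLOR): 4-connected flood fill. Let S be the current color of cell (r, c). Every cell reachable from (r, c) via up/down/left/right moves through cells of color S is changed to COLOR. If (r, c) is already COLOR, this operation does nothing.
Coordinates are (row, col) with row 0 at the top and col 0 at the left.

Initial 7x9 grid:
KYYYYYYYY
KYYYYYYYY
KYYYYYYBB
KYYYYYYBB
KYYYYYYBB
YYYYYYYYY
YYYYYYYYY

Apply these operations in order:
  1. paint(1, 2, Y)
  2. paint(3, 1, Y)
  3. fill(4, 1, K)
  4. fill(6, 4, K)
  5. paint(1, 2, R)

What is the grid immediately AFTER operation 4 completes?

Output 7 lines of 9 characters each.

After op 1 paint(1,2,Y):
KYYYYYYYY
KYYYYYYYY
KYYYYYYBB
KYYYYYYBB
KYYYYYYBB
YYYYYYYYY
YYYYYYYYY
After op 2 paint(3,1,Y):
KYYYYYYYY
KYYYYYYYY
KYYYYYYBB
KYYYYYYBB
KYYYYYYBB
YYYYYYYYY
YYYYYYYYY
After op 3 fill(4,1,K) [52 cells changed]:
KKKKKKKKK
KKKKKKKKK
KKKKKKKBB
KKKKKKKBB
KKKKKKKBB
KKKKKKKKK
KKKKKKKKK
After op 4 fill(6,4,K) [0 cells changed]:
KKKKKKKKK
KKKKKKKKK
KKKKKKKBB
KKKKKKKBB
KKKKKKKBB
KKKKKKKKK
KKKKKKKKK

Answer: KKKKKKKKK
KKKKKKKKK
KKKKKKKBB
KKKKKKKBB
KKKKKKKBB
KKKKKKKKK
KKKKKKKKK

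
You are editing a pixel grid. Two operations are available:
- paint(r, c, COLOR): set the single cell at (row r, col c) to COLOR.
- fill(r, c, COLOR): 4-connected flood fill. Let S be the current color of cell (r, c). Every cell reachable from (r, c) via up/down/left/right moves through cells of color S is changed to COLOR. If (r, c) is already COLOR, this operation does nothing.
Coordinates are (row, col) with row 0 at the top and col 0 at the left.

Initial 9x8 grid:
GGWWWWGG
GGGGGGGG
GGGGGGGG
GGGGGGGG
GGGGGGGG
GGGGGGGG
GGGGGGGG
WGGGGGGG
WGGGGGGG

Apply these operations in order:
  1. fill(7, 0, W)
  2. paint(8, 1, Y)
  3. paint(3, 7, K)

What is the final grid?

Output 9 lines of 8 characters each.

After op 1 fill(7,0,W) [0 cells changed]:
GGWWWWGG
GGGGGGGG
GGGGGGGG
GGGGGGGG
GGGGGGGG
GGGGGGGG
GGGGGGGG
WGGGGGGG
WGGGGGGG
After op 2 paint(8,1,Y):
GGWWWWGG
GGGGGGGG
GGGGGGGG
GGGGGGGG
GGGGGGGG
GGGGGGGG
GGGGGGGG
WGGGGGGG
WYGGGGGG
After op 3 paint(3,7,K):
GGWWWWGG
GGGGGGGG
GGGGGGGG
GGGGGGGK
GGGGGGGG
GGGGGGGG
GGGGGGGG
WGGGGGGG
WYGGGGGG

Answer: GGWWWWGG
GGGGGGGG
GGGGGGGG
GGGGGGGK
GGGGGGGG
GGGGGGGG
GGGGGGGG
WGGGGGGG
WYGGGGGG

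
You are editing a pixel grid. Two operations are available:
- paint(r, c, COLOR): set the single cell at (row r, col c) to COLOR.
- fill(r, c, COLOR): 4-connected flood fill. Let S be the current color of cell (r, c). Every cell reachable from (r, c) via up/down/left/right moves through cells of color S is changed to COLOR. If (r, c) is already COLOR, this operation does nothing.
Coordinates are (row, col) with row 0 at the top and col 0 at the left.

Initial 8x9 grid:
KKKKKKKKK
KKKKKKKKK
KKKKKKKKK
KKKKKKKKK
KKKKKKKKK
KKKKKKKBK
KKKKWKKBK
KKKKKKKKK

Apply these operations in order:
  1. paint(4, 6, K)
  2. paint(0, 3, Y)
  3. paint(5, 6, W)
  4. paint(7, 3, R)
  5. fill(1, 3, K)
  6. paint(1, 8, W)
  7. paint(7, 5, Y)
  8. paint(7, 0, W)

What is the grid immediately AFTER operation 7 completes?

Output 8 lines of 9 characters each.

Answer: KKKYKKKKK
KKKKKKKKW
KKKKKKKKK
KKKKKKKKK
KKKKKKKKK
KKKKKKWBK
KKKKWKKBK
KKKRKYKKK

Derivation:
After op 1 paint(4,6,K):
KKKKKKKKK
KKKKKKKKK
KKKKKKKKK
KKKKKKKKK
KKKKKKKKK
KKKKKKKBK
KKKKWKKBK
KKKKKKKKK
After op 2 paint(0,3,Y):
KKKYKKKKK
KKKKKKKKK
KKKKKKKKK
KKKKKKKKK
KKKKKKKKK
KKKKKKKBK
KKKKWKKBK
KKKKKKKKK
After op 3 paint(5,6,W):
KKKYKKKKK
KKKKKKKKK
KKKKKKKKK
KKKKKKKKK
KKKKKKKKK
KKKKKKWBK
KKKKWKKBK
KKKKKKKKK
After op 4 paint(7,3,R):
KKKYKKKKK
KKKKKKKKK
KKKKKKKKK
KKKKKKKKK
KKKKKKKKK
KKKKKKWBK
KKKKWKKBK
KKKRKKKKK
After op 5 fill(1,3,K) [0 cells changed]:
KKKYKKKKK
KKKKKKKKK
KKKKKKKKK
KKKKKKKKK
KKKKKKKKK
KKKKKKWBK
KKKKWKKBK
KKKRKKKKK
After op 6 paint(1,8,W):
KKKYKKKKK
KKKKKKKKW
KKKKKKKKK
KKKKKKKKK
KKKKKKKKK
KKKKKKWBK
KKKKWKKBK
KKKRKKKKK
After op 7 paint(7,5,Y):
KKKYKKKKK
KKKKKKKKW
KKKKKKKKK
KKKKKKKKK
KKKKKKKKK
KKKKKKWBK
KKKKWKKBK
KKKRKYKKK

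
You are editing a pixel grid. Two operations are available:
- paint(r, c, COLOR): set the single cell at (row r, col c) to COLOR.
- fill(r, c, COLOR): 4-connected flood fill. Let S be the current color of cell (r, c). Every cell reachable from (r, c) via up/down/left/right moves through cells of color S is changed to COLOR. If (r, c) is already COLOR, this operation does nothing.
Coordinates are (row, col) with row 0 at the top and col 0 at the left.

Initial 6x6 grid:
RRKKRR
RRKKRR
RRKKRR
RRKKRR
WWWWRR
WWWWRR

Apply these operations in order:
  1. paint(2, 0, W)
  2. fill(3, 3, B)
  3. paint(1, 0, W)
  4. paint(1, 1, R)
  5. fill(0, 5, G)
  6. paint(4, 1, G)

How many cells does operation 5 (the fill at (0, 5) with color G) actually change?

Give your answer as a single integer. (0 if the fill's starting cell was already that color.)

After op 1 paint(2,0,W):
RRKKRR
RRKKRR
WRKKRR
RRKKRR
WWWWRR
WWWWRR
After op 2 fill(3,3,B) [8 cells changed]:
RRBBRR
RRBBRR
WRBBRR
RRBBRR
WWWWRR
WWWWRR
After op 3 paint(1,0,W):
RRBBRR
WRBBRR
WRBBRR
RRBBRR
WWWWRR
WWWWRR
After op 4 paint(1,1,R):
RRBBRR
WRBBRR
WRBBRR
RRBBRR
WWWWRR
WWWWRR
After op 5 fill(0,5,G) [12 cells changed]:
RRBBGG
WRBBGG
WRBBGG
RRBBGG
WWWWGG
WWWWGG

Answer: 12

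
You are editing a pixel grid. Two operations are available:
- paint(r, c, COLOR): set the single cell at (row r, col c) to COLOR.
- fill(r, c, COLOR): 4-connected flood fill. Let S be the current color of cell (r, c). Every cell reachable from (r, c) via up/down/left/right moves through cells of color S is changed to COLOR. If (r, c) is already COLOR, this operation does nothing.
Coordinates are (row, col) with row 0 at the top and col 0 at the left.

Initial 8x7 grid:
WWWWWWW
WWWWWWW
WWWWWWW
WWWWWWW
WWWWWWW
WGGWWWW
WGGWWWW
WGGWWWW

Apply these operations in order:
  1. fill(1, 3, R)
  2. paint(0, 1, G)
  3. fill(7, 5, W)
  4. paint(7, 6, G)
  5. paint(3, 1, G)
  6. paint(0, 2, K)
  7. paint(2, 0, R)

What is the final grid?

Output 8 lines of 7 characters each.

After op 1 fill(1,3,R) [50 cells changed]:
RRRRRRR
RRRRRRR
RRRRRRR
RRRRRRR
RRRRRRR
RGGRRRR
RGGRRRR
RGGRRRR
After op 2 paint(0,1,G):
RGRRRRR
RRRRRRR
RRRRRRR
RRRRRRR
RRRRRRR
RGGRRRR
RGGRRRR
RGGRRRR
After op 3 fill(7,5,W) [49 cells changed]:
WGWWWWW
WWWWWWW
WWWWWWW
WWWWWWW
WWWWWWW
WGGWWWW
WGGWWWW
WGGWWWW
After op 4 paint(7,6,G):
WGWWWWW
WWWWWWW
WWWWWWW
WWWWWWW
WWWWWWW
WGGWWWW
WGGWWWW
WGGWWWG
After op 5 paint(3,1,G):
WGWWWWW
WWWWWWW
WWWWWWW
WGWWWWW
WWWWWWW
WGGWWWW
WGGWWWW
WGGWWWG
After op 6 paint(0,2,K):
WGKWWWW
WWWWWWW
WWWWWWW
WGWWWWW
WWWWWWW
WGGWWWW
WGGWWWW
WGGWWWG
After op 7 paint(2,0,R):
WGKWWWW
WWWWWWW
RWWWWWW
WGWWWWW
WWWWWWW
WGGWWWW
WGGWWWW
WGGWWWG

Answer: WGKWWWW
WWWWWWW
RWWWWWW
WGWWWWW
WWWWWWW
WGGWWWW
WGGWWWW
WGGWWWG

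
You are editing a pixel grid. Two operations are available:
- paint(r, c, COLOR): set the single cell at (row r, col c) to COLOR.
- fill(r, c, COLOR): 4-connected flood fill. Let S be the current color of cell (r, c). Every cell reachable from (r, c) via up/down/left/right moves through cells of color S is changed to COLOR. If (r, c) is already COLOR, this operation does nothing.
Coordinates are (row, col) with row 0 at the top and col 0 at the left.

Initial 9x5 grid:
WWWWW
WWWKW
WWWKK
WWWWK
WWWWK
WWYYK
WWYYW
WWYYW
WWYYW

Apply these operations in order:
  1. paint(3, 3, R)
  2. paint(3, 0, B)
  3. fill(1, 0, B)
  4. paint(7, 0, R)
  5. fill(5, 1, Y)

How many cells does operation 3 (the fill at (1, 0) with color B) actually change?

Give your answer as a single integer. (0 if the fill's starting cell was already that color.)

Answer: 26

Derivation:
After op 1 paint(3,3,R):
WWWWW
WWWKW
WWWKK
WWWRK
WWWWK
WWYYK
WWYYW
WWYYW
WWYYW
After op 2 paint(3,0,B):
WWWWW
WWWKW
WWWKK
BWWRK
WWWWK
WWYYK
WWYYW
WWYYW
WWYYW
After op 3 fill(1,0,B) [26 cells changed]:
BBBBB
BBBKB
BBBKK
BBBRK
BBBBK
BBYYK
BBYYW
BBYYW
BBYYW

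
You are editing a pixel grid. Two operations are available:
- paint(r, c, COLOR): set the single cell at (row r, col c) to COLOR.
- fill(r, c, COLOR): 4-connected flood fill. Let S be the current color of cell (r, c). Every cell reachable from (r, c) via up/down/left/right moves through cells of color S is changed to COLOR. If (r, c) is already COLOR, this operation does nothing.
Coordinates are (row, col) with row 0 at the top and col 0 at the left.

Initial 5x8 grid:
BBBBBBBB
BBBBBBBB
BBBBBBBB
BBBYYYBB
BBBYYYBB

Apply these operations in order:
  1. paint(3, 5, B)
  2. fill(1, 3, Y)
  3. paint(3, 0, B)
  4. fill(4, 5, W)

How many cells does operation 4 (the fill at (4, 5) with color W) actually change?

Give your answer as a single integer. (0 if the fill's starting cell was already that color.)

Answer: 39

Derivation:
After op 1 paint(3,5,B):
BBBBBBBB
BBBBBBBB
BBBBBBBB
BBBYYBBB
BBBYYYBB
After op 2 fill(1,3,Y) [35 cells changed]:
YYYYYYYY
YYYYYYYY
YYYYYYYY
YYYYYYYY
YYYYYYYY
After op 3 paint(3,0,B):
YYYYYYYY
YYYYYYYY
YYYYYYYY
BYYYYYYY
YYYYYYYY
After op 4 fill(4,5,W) [39 cells changed]:
WWWWWWWW
WWWWWWWW
WWWWWWWW
BWWWWWWW
WWWWWWWW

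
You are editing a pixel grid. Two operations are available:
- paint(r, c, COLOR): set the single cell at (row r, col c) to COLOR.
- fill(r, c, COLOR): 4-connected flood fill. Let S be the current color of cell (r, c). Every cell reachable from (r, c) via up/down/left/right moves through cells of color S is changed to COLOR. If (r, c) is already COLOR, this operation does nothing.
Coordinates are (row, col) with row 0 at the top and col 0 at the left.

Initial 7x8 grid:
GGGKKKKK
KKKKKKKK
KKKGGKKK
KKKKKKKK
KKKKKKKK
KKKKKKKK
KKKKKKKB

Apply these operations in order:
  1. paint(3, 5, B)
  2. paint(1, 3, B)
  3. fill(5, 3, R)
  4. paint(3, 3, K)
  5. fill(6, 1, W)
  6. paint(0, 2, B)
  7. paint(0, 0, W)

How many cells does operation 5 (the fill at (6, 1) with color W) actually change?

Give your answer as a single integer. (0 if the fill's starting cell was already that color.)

After op 1 paint(3,5,B):
GGGKKKKK
KKKKKKKK
KKKGGKKK
KKKKKBKK
KKKKKKKK
KKKKKKKK
KKKKKKKB
After op 2 paint(1,3,B):
GGGKKKKK
KKKBKKKK
KKKGGKKK
KKKKKBKK
KKKKKKKK
KKKKKKKK
KKKKKKKB
After op 3 fill(5,3,R) [48 cells changed]:
GGGRRRRR
RRRBRRRR
RRRGGRRR
RRRRRBRR
RRRRRRRR
RRRRRRRR
RRRRRRRB
After op 4 paint(3,3,K):
GGGRRRRR
RRRBRRRR
RRRGGRRR
RRRKRBRR
RRRRRRRR
RRRRRRRR
RRRRRRRB
After op 5 fill(6,1,W) [47 cells changed]:
GGGWWWWW
WWWBWWWW
WWWGGWWW
WWWKWBWW
WWWWWWWW
WWWWWWWW
WWWWWWWB

Answer: 47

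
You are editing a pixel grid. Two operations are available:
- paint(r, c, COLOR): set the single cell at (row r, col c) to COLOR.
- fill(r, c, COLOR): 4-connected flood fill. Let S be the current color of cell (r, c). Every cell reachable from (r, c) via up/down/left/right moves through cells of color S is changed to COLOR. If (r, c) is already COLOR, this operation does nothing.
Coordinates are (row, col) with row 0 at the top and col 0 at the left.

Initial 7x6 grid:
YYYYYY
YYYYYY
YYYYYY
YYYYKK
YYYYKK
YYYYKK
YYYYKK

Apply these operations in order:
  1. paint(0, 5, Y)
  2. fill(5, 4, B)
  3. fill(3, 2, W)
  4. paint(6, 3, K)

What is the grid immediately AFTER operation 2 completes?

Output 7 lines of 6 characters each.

Answer: YYYYYY
YYYYYY
YYYYYY
YYYYBB
YYYYBB
YYYYBB
YYYYBB

Derivation:
After op 1 paint(0,5,Y):
YYYYYY
YYYYYY
YYYYYY
YYYYKK
YYYYKK
YYYYKK
YYYYKK
After op 2 fill(5,4,B) [8 cells changed]:
YYYYYY
YYYYYY
YYYYYY
YYYYBB
YYYYBB
YYYYBB
YYYYBB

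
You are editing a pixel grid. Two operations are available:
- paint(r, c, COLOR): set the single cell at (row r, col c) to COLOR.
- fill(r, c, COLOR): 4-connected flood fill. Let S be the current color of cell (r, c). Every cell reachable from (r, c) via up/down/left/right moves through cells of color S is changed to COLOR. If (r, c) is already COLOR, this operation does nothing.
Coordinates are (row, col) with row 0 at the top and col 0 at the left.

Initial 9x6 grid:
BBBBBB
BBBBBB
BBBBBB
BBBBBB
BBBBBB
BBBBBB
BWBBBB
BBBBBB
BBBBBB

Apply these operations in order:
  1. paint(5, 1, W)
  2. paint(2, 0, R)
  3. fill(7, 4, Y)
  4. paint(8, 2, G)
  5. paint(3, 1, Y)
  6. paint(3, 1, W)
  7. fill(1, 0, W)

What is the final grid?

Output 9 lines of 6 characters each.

Answer: WWWWWW
WWWWWW
RWWWWW
WWWWWW
WWWWWW
WWWWWW
WWWWWW
WWWWWW
WWGWWW

Derivation:
After op 1 paint(5,1,W):
BBBBBB
BBBBBB
BBBBBB
BBBBBB
BBBBBB
BWBBBB
BWBBBB
BBBBBB
BBBBBB
After op 2 paint(2,0,R):
BBBBBB
BBBBBB
RBBBBB
BBBBBB
BBBBBB
BWBBBB
BWBBBB
BBBBBB
BBBBBB
After op 3 fill(7,4,Y) [51 cells changed]:
YYYYYY
YYYYYY
RYYYYY
YYYYYY
YYYYYY
YWYYYY
YWYYYY
YYYYYY
YYYYYY
After op 4 paint(8,2,G):
YYYYYY
YYYYYY
RYYYYY
YYYYYY
YYYYYY
YWYYYY
YWYYYY
YYYYYY
YYGYYY
After op 5 paint(3,1,Y):
YYYYYY
YYYYYY
RYYYYY
YYYYYY
YYYYYY
YWYYYY
YWYYYY
YYYYYY
YYGYYY
After op 6 paint(3,1,W):
YYYYYY
YYYYYY
RYYYYY
YWYYYY
YYYYYY
YWYYYY
YWYYYY
YYYYYY
YYGYYY
After op 7 fill(1,0,W) [49 cells changed]:
WWWWWW
WWWWWW
RWWWWW
WWWWWW
WWWWWW
WWWWWW
WWWWWW
WWWWWW
WWGWWW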